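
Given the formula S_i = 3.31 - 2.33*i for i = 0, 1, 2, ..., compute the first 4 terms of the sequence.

This is an arithmetic sequence.
i=0: S_0 = 3.31 + -2.33*0 = 3.31
i=1: S_1 = 3.31 + -2.33*1 = 0.98
i=2: S_2 = 3.31 + -2.33*2 = -1.35
i=3: S_3 = 3.31 + -2.33*3 = -3.68
The first 4 terms are: [3.31, 0.98, -1.35, -3.68]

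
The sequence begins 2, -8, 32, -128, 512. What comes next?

Ratios: -8 / 2 = -4.0
This is a geometric sequence with common ratio r = -4.
Next term = 512 * -4 = -2048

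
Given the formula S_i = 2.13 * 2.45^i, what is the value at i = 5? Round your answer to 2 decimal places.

S_5 = 2.13 * 2.45^5 ≈ 2.13 * 88.2735 ≈ 188.02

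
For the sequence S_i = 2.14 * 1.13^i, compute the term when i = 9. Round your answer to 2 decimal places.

S_9 = 2.14 * 1.13^9 ≈ 2.14 * 3.004 ≈ 6.43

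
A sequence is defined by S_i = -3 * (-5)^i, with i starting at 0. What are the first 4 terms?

This is a geometric sequence.
i=0: S_0 = -3 * (-5)^0 = -3
i=1: S_1 = -3 * (-5)^1 = 15
i=2: S_2 = -3 * (-5)^2 = -75
i=3: S_3 = -3 * (-5)^3 = 375
The first 4 terms are: [-3, 15, -75, 375]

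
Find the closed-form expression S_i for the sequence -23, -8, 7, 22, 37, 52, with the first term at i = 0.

Check differences: -8 - -23 = 15
7 - -8 = 15
Common difference d = 15.
First term a = -23.
Formula: S_i = -23 + 15*i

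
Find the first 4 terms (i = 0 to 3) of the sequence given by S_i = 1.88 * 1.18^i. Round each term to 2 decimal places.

This is a geometric sequence.
i=0: S_0 = 1.88 * 1.18^0 = 1.88
i=1: S_1 = 1.88 * 1.18^1 ≈ 2.22
i=2: S_2 = 1.88 * 1.18^2 ≈ 2.62
i=3: S_3 = 1.88 * 1.18^3 ≈ 3.09
The first 4 terms are: [1.88, 2.22, 2.62, 3.09]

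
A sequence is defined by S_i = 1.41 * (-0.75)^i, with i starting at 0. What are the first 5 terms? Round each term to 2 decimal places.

This is a geometric sequence.
i=0: S_0 = 1.41 * (-0.75)^0 = 1.41
i=1: S_1 = 1.41 * (-0.75)^1 ≈ -1.06
i=2: S_2 = 1.41 * (-0.75)^2 ≈ 0.79
i=3: S_3 = 1.41 * (-0.75)^3 ≈ -0.59
i=4: S_4 = 1.41 * (-0.75)^4 ≈ 0.45
The first 5 terms are: [1.41, -1.06, 0.79, -0.59, 0.45]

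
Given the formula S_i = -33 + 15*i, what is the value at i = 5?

S_5 = -33 + 15*5 = -33 + 75 = 42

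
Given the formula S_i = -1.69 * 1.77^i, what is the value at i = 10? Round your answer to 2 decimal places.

S_10 = -1.69 * 1.77^10 ≈ -1.69 * 301.8093 ≈ -510.06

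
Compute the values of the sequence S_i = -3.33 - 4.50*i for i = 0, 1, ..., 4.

This is an arithmetic sequence.
i=0: S_0 = -3.33 + -4.5*0 = -3.33
i=1: S_1 = -3.33 + -4.5*1 = -7.83
i=2: S_2 = -3.33 + -4.5*2 = -12.33
i=3: S_3 = -3.33 + -4.5*3 = -16.83
i=4: S_4 = -3.33 + -4.5*4 = -21.33
The first 5 terms are: [-3.33, -7.83, -12.33, -16.83, -21.33]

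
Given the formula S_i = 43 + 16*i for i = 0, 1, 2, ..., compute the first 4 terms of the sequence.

This is an arithmetic sequence.
i=0: S_0 = 43 + 16*0 = 43
i=1: S_1 = 43 + 16*1 = 59
i=2: S_2 = 43 + 16*2 = 75
i=3: S_3 = 43 + 16*3 = 91
The first 4 terms are: [43, 59, 75, 91]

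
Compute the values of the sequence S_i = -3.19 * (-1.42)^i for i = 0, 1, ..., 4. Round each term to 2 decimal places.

This is a geometric sequence.
i=0: S_0 = -3.19 * (-1.42)^0 = -3.19
i=1: S_1 = -3.19 * (-1.42)^1 ≈ 4.53
i=2: S_2 = -3.19 * (-1.42)^2 ≈ -6.43
i=3: S_3 = -3.19 * (-1.42)^3 ≈ 9.13
i=4: S_4 = -3.19 * (-1.42)^4 ≈ -12.97
The first 5 terms are: [-3.19, 4.53, -6.43, 9.13, -12.97]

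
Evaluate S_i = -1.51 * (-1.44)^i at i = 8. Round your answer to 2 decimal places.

S_8 = -1.51 * (-1.44)^8 ≈ -1.51 * 18.4884 ≈ -27.92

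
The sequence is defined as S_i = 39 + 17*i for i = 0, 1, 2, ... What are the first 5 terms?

This is an arithmetic sequence.
i=0: S_0 = 39 + 17*0 = 39
i=1: S_1 = 39 + 17*1 = 56
i=2: S_2 = 39 + 17*2 = 73
i=3: S_3 = 39 + 17*3 = 90
i=4: S_4 = 39 + 17*4 = 107
The first 5 terms are: [39, 56, 73, 90, 107]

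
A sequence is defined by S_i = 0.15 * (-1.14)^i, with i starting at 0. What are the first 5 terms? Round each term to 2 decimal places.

This is a geometric sequence.
i=0: S_0 = 0.15 * (-1.14)^0 = 0.15
i=1: S_1 = 0.15 * (-1.14)^1 ≈ -0.17
i=2: S_2 = 0.15 * (-1.14)^2 ≈ 0.19
i=3: S_3 = 0.15 * (-1.14)^3 ≈ -0.22
i=4: S_4 = 0.15 * (-1.14)^4 ≈ 0.25
The first 5 terms are: [0.15, -0.17, 0.19, -0.22, 0.25]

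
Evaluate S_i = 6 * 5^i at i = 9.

S_9 = 6 * 5^9 = 6 * 1953125 = 11718750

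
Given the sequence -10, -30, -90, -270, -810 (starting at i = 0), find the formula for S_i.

Check ratios: -30 / -10 = 3.0
Common ratio r = 3.
First term a = -10.
Formula: S_i = -10 * 3^i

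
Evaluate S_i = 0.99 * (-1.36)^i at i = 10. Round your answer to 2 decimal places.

S_10 = 0.99 * (-1.36)^10 ≈ 0.99 * 21.6466 ≈ 21.43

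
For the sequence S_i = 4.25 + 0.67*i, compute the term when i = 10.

S_10 = 4.25 + 0.67*10 = 4.25 + 6.7 = 10.95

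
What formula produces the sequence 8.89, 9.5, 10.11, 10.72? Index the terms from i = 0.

Check differences: 9.5 - 8.89 = 0.61
10.11 - 9.5 = 0.61
Common difference d = 0.61.
First term a = 8.89.
Formula: S_i = 8.89 + 0.61*i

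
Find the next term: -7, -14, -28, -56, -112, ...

Ratios: -14 / -7 = 2.0
This is a geometric sequence with common ratio r = 2.
Next term = -112 * 2 = -224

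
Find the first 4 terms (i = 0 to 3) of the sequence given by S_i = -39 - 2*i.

This is an arithmetic sequence.
i=0: S_0 = -39 + -2*0 = -39
i=1: S_1 = -39 + -2*1 = -41
i=2: S_2 = -39 + -2*2 = -43
i=3: S_3 = -39 + -2*3 = -45
The first 4 terms are: [-39, -41, -43, -45]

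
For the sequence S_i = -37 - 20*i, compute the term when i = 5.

S_5 = -37 + -20*5 = -37 + -100 = -137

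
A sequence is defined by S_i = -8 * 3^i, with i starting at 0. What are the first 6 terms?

This is a geometric sequence.
i=0: S_0 = -8 * 3^0 = -8
i=1: S_1 = -8 * 3^1 = -24
i=2: S_2 = -8 * 3^2 = -72
i=3: S_3 = -8 * 3^3 = -216
i=4: S_4 = -8 * 3^4 = -648
i=5: S_5 = -8 * 3^5 = -1944
The first 6 terms are: [-8, -24, -72, -216, -648, -1944]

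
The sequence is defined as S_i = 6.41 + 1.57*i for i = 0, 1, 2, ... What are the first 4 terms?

This is an arithmetic sequence.
i=0: S_0 = 6.41 + 1.57*0 = 6.41
i=1: S_1 = 6.41 + 1.57*1 = 7.98
i=2: S_2 = 6.41 + 1.57*2 = 9.55
i=3: S_3 = 6.41 + 1.57*3 = 11.12
The first 4 terms are: [6.41, 7.98, 9.55, 11.12]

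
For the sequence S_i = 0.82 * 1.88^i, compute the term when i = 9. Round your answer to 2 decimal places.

S_9 = 0.82 * 1.88^9 ≈ 0.82 * 293.3733 ≈ 240.57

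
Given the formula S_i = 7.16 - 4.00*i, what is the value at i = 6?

S_6 = 7.16 + -4.0*6 = 7.16 + -24.0 = -16.84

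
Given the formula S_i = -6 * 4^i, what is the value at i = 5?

S_5 = -6 * 4^5 = -6 * 1024 = -6144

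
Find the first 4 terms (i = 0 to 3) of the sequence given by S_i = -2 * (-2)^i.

This is a geometric sequence.
i=0: S_0 = -2 * (-2)^0 = -2
i=1: S_1 = -2 * (-2)^1 = 4
i=2: S_2 = -2 * (-2)^2 = -8
i=3: S_3 = -2 * (-2)^3 = 16
The first 4 terms are: [-2, 4, -8, 16]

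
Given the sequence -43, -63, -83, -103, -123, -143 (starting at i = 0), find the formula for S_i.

Check differences: -63 - -43 = -20
-83 - -63 = -20
Common difference d = -20.
First term a = -43.
Formula: S_i = -43 - 20*i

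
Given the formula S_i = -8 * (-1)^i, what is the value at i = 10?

S_10 = -8 * (-1)^10 = -8 * 1 = -8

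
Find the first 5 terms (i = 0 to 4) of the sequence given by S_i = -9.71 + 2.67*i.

This is an arithmetic sequence.
i=0: S_0 = -9.71 + 2.67*0 = -9.71
i=1: S_1 = -9.71 + 2.67*1 = -7.04
i=2: S_2 = -9.71 + 2.67*2 = -4.37
i=3: S_3 = -9.71 + 2.67*3 = -1.7
i=4: S_4 = -9.71 + 2.67*4 = 0.97
The first 5 terms are: [-9.71, -7.04, -4.37, -1.7, 0.97]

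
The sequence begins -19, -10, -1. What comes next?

Differences: -10 - -19 = 9
This is an arithmetic sequence with common difference d = 9.
Next term = -1 + 9 = 8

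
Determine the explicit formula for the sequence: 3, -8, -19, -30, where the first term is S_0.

Check differences: -8 - 3 = -11
-19 - -8 = -11
Common difference d = -11.
First term a = 3.
Formula: S_i = 3 - 11*i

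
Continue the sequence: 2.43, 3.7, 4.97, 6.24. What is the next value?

Differences: 3.7 - 2.43 = 1.27
This is an arithmetic sequence with common difference d = 1.27.
Next term = 6.24 + 1.27 = 7.51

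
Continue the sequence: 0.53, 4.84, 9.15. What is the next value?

Differences: 4.84 - 0.53 = 4.31
This is an arithmetic sequence with common difference d = 4.31.
Next term = 9.15 + 4.31 = 13.46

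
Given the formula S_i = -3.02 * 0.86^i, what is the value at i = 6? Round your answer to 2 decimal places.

S_6 = -3.02 * 0.86^6 ≈ -3.02 * 0.4046 ≈ -1.22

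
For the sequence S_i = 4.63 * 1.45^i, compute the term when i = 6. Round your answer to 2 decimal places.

S_6 = 4.63 * 1.45^6 ≈ 4.63 * 9.2941 ≈ 43.03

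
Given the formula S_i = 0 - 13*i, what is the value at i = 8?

S_8 = 0 + -13*8 = 0 + -104 = -104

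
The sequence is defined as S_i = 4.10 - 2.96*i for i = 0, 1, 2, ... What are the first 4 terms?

This is an arithmetic sequence.
i=0: S_0 = 4.1 + -2.96*0 = 4.1
i=1: S_1 = 4.1 + -2.96*1 = 1.14
i=2: S_2 = 4.1 + -2.96*2 = -1.82
i=3: S_3 = 4.1 + -2.96*3 = -4.78
The first 4 terms are: [4.1, 1.14, -1.82, -4.78]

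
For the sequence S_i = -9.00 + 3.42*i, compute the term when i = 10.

S_10 = -9.0 + 3.42*10 = -9.0 + 34.2 = 25.2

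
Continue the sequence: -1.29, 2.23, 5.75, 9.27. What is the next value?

Differences: 2.23 - -1.29 = 3.52
This is an arithmetic sequence with common difference d = 3.52.
Next term = 9.27 + 3.52 = 12.79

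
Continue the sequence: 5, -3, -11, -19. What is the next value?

Differences: -3 - 5 = -8
This is an arithmetic sequence with common difference d = -8.
Next term = -19 + -8 = -27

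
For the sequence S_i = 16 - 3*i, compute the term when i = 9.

S_9 = 16 + -3*9 = 16 + -27 = -11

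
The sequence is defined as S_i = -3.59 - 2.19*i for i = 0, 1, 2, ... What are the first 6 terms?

This is an arithmetic sequence.
i=0: S_0 = -3.59 + -2.19*0 = -3.59
i=1: S_1 = -3.59 + -2.19*1 = -5.78
i=2: S_2 = -3.59 + -2.19*2 = -7.97
i=3: S_3 = -3.59 + -2.19*3 = -10.16
i=4: S_4 = -3.59 + -2.19*4 = -12.35
i=5: S_5 = -3.59 + -2.19*5 = -14.54
The first 6 terms are: [-3.59, -5.78, -7.97, -10.16, -12.35, -14.54]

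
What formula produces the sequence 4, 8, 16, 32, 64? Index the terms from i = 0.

Check ratios: 8 / 4 = 2.0
Common ratio r = 2.
First term a = 4.
Formula: S_i = 4 * 2^i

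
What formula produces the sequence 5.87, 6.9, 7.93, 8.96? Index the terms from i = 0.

Check differences: 6.9 - 5.87 = 1.03
7.93 - 6.9 = 1.03
Common difference d = 1.03.
First term a = 5.87.
Formula: S_i = 5.87 + 1.03*i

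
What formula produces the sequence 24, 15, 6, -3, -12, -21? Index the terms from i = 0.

Check differences: 15 - 24 = -9
6 - 15 = -9
Common difference d = -9.
First term a = 24.
Formula: S_i = 24 - 9*i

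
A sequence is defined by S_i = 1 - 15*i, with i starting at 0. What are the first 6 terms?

This is an arithmetic sequence.
i=0: S_0 = 1 + -15*0 = 1
i=1: S_1 = 1 + -15*1 = -14
i=2: S_2 = 1 + -15*2 = -29
i=3: S_3 = 1 + -15*3 = -44
i=4: S_4 = 1 + -15*4 = -59
i=5: S_5 = 1 + -15*5 = -74
The first 6 terms are: [1, -14, -29, -44, -59, -74]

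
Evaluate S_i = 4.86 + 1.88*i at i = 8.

S_8 = 4.86 + 1.88*8 = 4.86 + 15.04 = 19.9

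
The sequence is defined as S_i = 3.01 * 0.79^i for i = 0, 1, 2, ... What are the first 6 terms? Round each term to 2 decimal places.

This is a geometric sequence.
i=0: S_0 = 3.01 * 0.79^0 = 3.01
i=1: S_1 = 3.01 * 0.79^1 ≈ 2.38
i=2: S_2 = 3.01 * 0.79^2 ≈ 1.88
i=3: S_3 = 3.01 * 0.79^3 ≈ 1.48
i=4: S_4 = 3.01 * 0.79^4 ≈ 1.17
i=5: S_5 = 3.01 * 0.79^5 ≈ 0.93
The first 6 terms are: [3.01, 2.38, 1.88, 1.48, 1.17, 0.93]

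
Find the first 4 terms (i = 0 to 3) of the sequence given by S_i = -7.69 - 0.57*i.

This is an arithmetic sequence.
i=0: S_0 = -7.69 + -0.57*0 = -7.69
i=1: S_1 = -7.69 + -0.57*1 = -8.26
i=2: S_2 = -7.69 + -0.57*2 = -8.83
i=3: S_3 = -7.69 + -0.57*3 = -9.4
The first 4 terms are: [-7.69, -8.26, -8.83, -9.4]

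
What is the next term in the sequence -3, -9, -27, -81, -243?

Ratios: -9 / -3 = 3.0
This is a geometric sequence with common ratio r = 3.
Next term = -243 * 3 = -729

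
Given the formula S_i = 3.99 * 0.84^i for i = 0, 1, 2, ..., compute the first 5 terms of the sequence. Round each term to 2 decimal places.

This is a geometric sequence.
i=0: S_0 = 3.99 * 0.84^0 = 3.99
i=1: S_1 = 3.99 * 0.84^1 ≈ 3.35
i=2: S_2 = 3.99 * 0.84^2 ≈ 2.82
i=3: S_3 = 3.99 * 0.84^3 ≈ 2.36
i=4: S_4 = 3.99 * 0.84^4 ≈ 1.99
The first 5 terms are: [3.99, 3.35, 2.82, 2.36, 1.99]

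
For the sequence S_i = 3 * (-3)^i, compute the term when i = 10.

S_10 = 3 * (-3)^10 = 3 * 59049 = 177147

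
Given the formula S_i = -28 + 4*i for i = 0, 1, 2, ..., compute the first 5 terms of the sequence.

This is an arithmetic sequence.
i=0: S_0 = -28 + 4*0 = -28
i=1: S_1 = -28 + 4*1 = -24
i=2: S_2 = -28 + 4*2 = -20
i=3: S_3 = -28 + 4*3 = -16
i=4: S_4 = -28 + 4*4 = -12
The first 5 terms are: [-28, -24, -20, -16, -12]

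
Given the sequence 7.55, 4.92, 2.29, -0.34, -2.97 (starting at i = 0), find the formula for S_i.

Check differences: 4.92 - 7.55 = -2.63
2.29 - 4.92 = -2.63
Common difference d = -2.63.
First term a = 7.55.
Formula: S_i = 7.55 - 2.63*i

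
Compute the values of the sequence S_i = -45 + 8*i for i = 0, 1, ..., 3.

This is an arithmetic sequence.
i=0: S_0 = -45 + 8*0 = -45
i=1: S_1 = -45 + 8*1 = -37
i=2: S_2 = -45 + 8*2 = -29
i=3: S_3 = -45 + 8*3 = -21
The first 4 terms are: [-45, -37, -29, -21]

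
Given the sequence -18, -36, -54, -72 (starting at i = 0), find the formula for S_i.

Check differences: -36 - -18 = -18
-54 - -36 = -18
Common difference d = -18.
First term a = -18.
Formula: S_i = -18 - 18*i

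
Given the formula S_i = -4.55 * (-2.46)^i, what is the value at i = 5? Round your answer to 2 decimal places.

S_5 = -4.55 * (-2.46)^5 ≈ -4.55 * -90.0898 ≈ 409.91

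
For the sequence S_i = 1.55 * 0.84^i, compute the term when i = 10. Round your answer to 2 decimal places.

S_10 = 1.55 * 0.84^10 ≈ 1.55 * 0.1749 ≈ 0.27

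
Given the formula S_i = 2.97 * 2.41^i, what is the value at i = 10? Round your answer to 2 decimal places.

S_10 = 2.97 * 2.41^10 ≈ 2.97 * 6609.5277 ≈ 19630.3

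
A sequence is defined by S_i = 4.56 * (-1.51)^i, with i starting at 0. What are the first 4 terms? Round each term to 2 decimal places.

This is a geometric sequence.
i=0: S_0 = 4.56 * (-1.51)^0 = 4.56
i=1: S_1 = 4.56 * (-1.51)^1 ≈ -6.89
i=2: S_2 = 4.56 * (-1.51)^2 ≈ 10.4
i=3: S_3 = 4.56 * (-1.51)^3 ≈ -15.7
The first 4 terms are: [4.56, -6.89, 10.4, -15.7]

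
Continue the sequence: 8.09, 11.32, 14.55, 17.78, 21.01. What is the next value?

Differences: 11.32 - 8.09 = 3.23
This is an arithmetic sequence with common difference d = 3.23.
Next term = 21.01 + 3.23 = 24.24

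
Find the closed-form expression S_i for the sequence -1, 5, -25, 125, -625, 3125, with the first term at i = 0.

Check ratios: 5 / -1 = -5.0
Common ratio r = -5.
First term a = -1.
Formula: S_i = -1 * (-5)^i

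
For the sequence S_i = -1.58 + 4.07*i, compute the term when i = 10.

S_10 = -1.58 + 4.07*10 = -1.58 + 40.7 = 39.12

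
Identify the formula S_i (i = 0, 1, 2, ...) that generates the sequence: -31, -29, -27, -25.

Check differences: -29 - -31 = 2
-27 - -29 = 2
Common difference d = 2.
First term a = -31.
Formula: S_i = -31 + 2*i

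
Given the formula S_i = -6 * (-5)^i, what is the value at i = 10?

S_10 = -6 * (-5)^10 = -6 * 9765625 = -58593750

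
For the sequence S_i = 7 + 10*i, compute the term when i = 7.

S_7 = 7 + 10*7 = 7 + 70 = 77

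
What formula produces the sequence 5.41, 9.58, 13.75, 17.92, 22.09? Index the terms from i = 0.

Check differences: 9.58 - 5.41 = 4.17
13.75 - 9.58 = 4.17
Common difference d = 4.17.
First term a = 5.41.
Formula: S_i = 5.41 + 4.17*i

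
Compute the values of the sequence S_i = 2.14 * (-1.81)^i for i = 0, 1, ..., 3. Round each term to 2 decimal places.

This is a geometric sequence.
i=0: S_0 = 2.14 * (-1.81)^0 = 2.14
i=1: S_1 = 2.14 * (-1.81)^1 ≈ -3.87
i=2: S_2 = 2.14 * (-1.81)^2 ≈ 7.01
i=3: S_3 = 2.14 * (-1.81)^3 ≈ -12.69
The first 4 terms are: [2.14, -3.87, 7.01, -12.69]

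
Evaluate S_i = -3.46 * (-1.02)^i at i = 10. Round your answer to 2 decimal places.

S_10 = -3.46 * (-1.02)^10 ≈ -3.46 * 1.219 ≈ -4.22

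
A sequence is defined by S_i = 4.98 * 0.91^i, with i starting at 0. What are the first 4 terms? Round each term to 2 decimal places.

This is a geometric sequence.
i=0: S_0 = 4.98 * 0.91^0 = 4.98
i=1: S_1 = 4.98 * 0.91^1 ≈ 4.53
i=2: S_2 = 4.98 * 0.91^2 ≈ 4.12
i=3: S_3 = 4.98 * 0.91^3 ≈ 3.75
The first 4 terms are: [4.98, 4.53, 4.12, 3.75]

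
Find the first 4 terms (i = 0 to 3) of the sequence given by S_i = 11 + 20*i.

This is an arithmetic sequence.
i=0: S_0 = 11 + 20*0 = 11
i=1: S_1 = 11 + 20*1 = 31
i=2: S_2 = 11 + 20*2 = 51
i=3: S_3 = 11 + 20*3 = 71
The first 4 terms are: [11, 31, 51, 71]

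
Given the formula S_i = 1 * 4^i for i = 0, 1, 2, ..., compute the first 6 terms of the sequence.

This is a geometric sequence.
i=0: S_0 = 1 * 4^0 = 1
i=1: S_1 = 1 * 4^1 = 4
i=2: S_2 = 1 * 4^2 = 16
i=3: S_3 = 1 * 4^3 = 64
i=4: S_4 = 1 * 4^4 = 256
i=5: S_5 = 1 * 4^5 = 1024
The first 6 terms are: [1, 4, 16, 64, 256, 1024]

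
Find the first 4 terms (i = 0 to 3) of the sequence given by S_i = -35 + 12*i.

This is an arithmetic sequence.
i=0: S_0 = -35 + 12*0 = -35
i=1: S_1 = -35 + 12*1 = -23
i=2: S_2 = -35 + 12*2 = -11
i=3: S_3 = -35 + 12*3 = 1
The first 4 terms are: [-35, -23, -11, 1]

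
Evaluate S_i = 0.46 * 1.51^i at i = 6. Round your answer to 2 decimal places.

S_6 = 0.46 * 1.51^6 ≈ 0.46 * 11.8539 ≈ 5.45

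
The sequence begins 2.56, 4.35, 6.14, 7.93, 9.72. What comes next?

Differences: 4.35 - 2.56 = 1.79
This is an arithmetic sequence with common difference d = 1.79.
Next term = 9.72 + 1.79 = 11.51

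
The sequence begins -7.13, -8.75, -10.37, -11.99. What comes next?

Differences: -8.75 - -7.13 = -1.62
This is an arithmetic sequence with common difference d = -1.62.
Next term = -11.99 + -1.62 = -13.61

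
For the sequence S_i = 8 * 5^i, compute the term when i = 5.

S_5 = 8 * 5^5 = 8 * 3125 = 25000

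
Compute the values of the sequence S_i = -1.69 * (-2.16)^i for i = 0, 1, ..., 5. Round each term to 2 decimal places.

This is a geometric sequence.
i=0: S_0 = -1.69 * (-2.16)^0 = -1.69
i=1: S_1 = -1.69 * (-2.16)^1 ≈ 3.65
i=2: S_2 = -1.69 * (-2.16)^2 ≈ -7.88
i=3: S_3 = -1.69 * (-2.16)^3 ≈ 17.03
i=4: S_4 = -1.69 * (-2.16)^4 ≈ -36.79
i=5: S_5 = -1.69 * (-2.16)^5 ≈ 79.46
The first 6 terms are: [-1.69, 3.65, -7.88, 17.03, -36.79, 79.46]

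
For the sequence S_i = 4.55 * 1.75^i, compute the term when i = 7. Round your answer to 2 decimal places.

S_7 = 4.55 * 1.75^7 ≈ 4.55 * 50.2651 ≈ 228.71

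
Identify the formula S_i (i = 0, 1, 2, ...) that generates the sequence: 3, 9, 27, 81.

Check ratios: 9 / 3 = 3.0
Common ratio r = 3.
First term a = 3.
Formula: S_i = 3 * 3^i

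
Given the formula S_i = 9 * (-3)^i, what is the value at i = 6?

S_6 = 9 * (-3)^6 = 9 * 729 = 6561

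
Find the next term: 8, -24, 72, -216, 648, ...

Ratios: -24 / 8 = -3.0
This is a geometric sequence with common ratio r = -3.
Next term = 648 * -3 = -1944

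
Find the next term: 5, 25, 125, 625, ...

Ratios: 25 / 5 = 5.0
This is a geometric sequence with common ratio r = 5.
Next term = 625 * 5 = 3125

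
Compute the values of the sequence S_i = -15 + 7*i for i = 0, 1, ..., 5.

This is an arithmetic sequence.
i=0: S_0 = -15 + 7*0 = -15
i=1: S_1 = -15 + 7*1 = -8
i=2: S_2 = -15 + 7*2 = -1
i=3: S_3 = -15 + 7*3 = 6
i=4: S_4 = -15 + 7*4 = 13
i=5: S_5 = -15 + 7*5 = 20
The first 6 terms are: [-15, -8, -1, 6, 13, 20]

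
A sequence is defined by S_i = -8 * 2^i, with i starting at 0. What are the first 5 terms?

This is a geometric sequence.
i=0: S_0 = -8 * 2^0 = -8
i=1: S_1 = -8 * 2^1 = -16
i=2: S_2 = -8 * 2^2 = -32
i=3: S_3 = -8 * 2^3 = -64
i=4: S_4 = -8 * 2^4 = -128
The first 5 terms are: [-8, -16, -32, -64, -128]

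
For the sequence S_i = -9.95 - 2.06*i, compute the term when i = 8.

S_8 = -9.95 + -2.06*8 = -9.95 + -16.48 = -26.43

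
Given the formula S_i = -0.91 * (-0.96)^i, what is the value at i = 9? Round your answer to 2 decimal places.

S_9 = -0.91 * (-0.96)^9 ≈ -0.91 * -0.6925 ≈ 0.63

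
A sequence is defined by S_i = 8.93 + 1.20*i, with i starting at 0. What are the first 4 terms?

This is an arithmetic sequence.
i=0: S_0 = 8.93 + 1.2*0 = 8.93
i=1: S_1 = 8.93 + 1.2*1 = 10.13
i=2: S_2 = 8.93 + 1.2*2 = 11.33
i=3: S_3 = 8.93 + 1.2*3 = 12.53
The first 4 terms are: [8.93, 10.13, 11.33, 12.53]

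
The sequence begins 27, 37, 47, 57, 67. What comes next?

Differences: 37 - 27 = 10
This is an arithmetic sequence with common difference d = 10.
Next term = 67 + 10 = 77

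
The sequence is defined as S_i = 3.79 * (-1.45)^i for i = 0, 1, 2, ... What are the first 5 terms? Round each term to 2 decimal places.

This is a geometric sequence.
i=0: S_0 = 3.79 * (-1.45)^0 = 3.79
i=1: S_1 = 3.79 * (-1.45)^1 ≈ -5.5
i=2: S_2 = 3.79 * (-1.45)^2 ≈ 7.97
i=3: S_3 = 3.79 * (-1.45)^3 ≈ -11.55
i=4: S_4 = 3.79 * (-1.45)^4 ≈ 16.75
The first 5 terms are: [3.79, -5.5, 7.97, -11.55, 16.75]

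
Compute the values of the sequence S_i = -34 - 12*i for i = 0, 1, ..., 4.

This is an arithmetic sequence.
i=0: S_0 = -34 + -12*0 = -34
i=1: S_1 = -34 + -12*1 = -46
i=2: S_2 = -34 + -12*2 = -58
i=3: S_3 = -34 + -12*3 = -70
i=4: S_4 = -34 + -12*4 = -82
The first 5 terms are: [-34, -46, -58, -70, -82]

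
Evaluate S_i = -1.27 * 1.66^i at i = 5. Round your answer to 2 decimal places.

S_5 = -1.27 * 1.66^5 ≈ -1.27 * 12.6049 ≈ -16.01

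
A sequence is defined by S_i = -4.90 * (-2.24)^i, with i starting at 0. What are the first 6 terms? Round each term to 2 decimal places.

This is a geometric sequence.
i=0: S_0 = -4.9 * (-2.24)^0 = -4.9
i=1: S_1 = -4.9 * (-2.24)^1 ≈ 10.98
i=2: S_2 = -4.9 * (-2.24)^2 ≈ -24.59
i=3: S_3 = -4.9 * (-2.24)^3 ≈ 55.07
i=4: S_4 = -4.9 * (-2.24)^4 ≈ -123.36
i=5: S_5 = -4.9 * (-2.24)^5 ≈ 276.34
The first 6 terms are: [-4.9, 10.98, -24.59, 55.07, -123.36, 276.34]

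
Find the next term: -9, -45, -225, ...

Ratios: -45 / -9 = 5.0
This is a geometric sequence with common ratio r = 5.
Next term = -225 * 5 = -1125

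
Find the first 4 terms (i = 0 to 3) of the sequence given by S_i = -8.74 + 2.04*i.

This is an arithmetic sequence.
i=0: S_0 = -8.74 + 2.04*0 = -8.74
i=1: S_1 = -8.74 + 2.04*1 = -6.7
i=2: S_2 = -8.74 + 2.04*2 = -4.66
i=3: S_3 = -8.74 + 2.04*3 = -2.62
The first 4 terms are: [-8.74, -6.7, -4.66, -2.62]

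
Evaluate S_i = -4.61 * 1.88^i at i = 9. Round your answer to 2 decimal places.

S_9 = -4.61 * 1.88^9 ≈ -4.61 * 293.3733 ≈ -1352.45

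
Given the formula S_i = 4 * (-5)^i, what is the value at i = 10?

S_10 = 4 * (-5)^10 = 4 * 9765625 = 39062500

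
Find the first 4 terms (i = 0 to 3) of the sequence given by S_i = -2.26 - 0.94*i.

This is an arithmetic sequence.
i=0: S_0 = -2.26 + -0.94*0 = -2.26
i=1: S_1 = -2.26 + -0.94*1 = -3.2
i=2: S_2 = -2.26 + -0.94*2 = -4.14
i=3: S_3 = -2.26 + -0.94*3 = -5.08
The first 4 terms are: [-2.26, -3.2, -4.14, -5.08]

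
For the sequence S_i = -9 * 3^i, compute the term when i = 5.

S_5 = -9 * 3^5 = -9 * 243 = -2187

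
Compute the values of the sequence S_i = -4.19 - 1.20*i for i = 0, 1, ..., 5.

This is an arithmetic sequence.
i=0: S_0 = -4.19 + -1.2*0 = -4.19
i=1: S_1 = -4.19 + -1.2*1 = -5.39
i=2: S_2 = -4.19 + -1.2*2 = -6.59
i=3: S_3 = -4.19 + -1.2*3 = -7.79
i=4: S_4 = -4.19 + -1.2*4 = -8.99
i=5: S_5 = -4.19 + -1.2*5 = -10.19
The first 6 terms are: [-4.19, -5.39, -6.59, -7.79, -8.99, -10.19]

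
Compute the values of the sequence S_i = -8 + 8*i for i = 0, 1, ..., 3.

This is an arithmetic sequence.
i=0: S_0 = -8 + 8*0 = -8
i=1: S_1 = -8 + 8*1 = 0
i=2: S_2 = -8 + 8*2 = 8
i=3: S_3 = -8 + 8*3 = 16
The first 4 terms are: [-8, 0, 8, 16]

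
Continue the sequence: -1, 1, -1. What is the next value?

Ratios: 1 / -1 = -1.0
This is a geometric sequence with common ratio r = -1.
Next term = -1 * -1 = 1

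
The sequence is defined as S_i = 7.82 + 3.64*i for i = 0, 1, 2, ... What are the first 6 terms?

This is an arithmetic sequence.
i=0: S_0 = 7.82 + 3.64*0 = 7.82
i=1: S_1 = 7.82 + 3.64*1 = 11.46
i=2: S_2 = 7.82 + 3.64*2 = 15.1
i=3: S_3 = 7.82 + 3.64*3 = 18.74
i=4: S_4 = 7.82 + 3.64*4 = 22.38
i=5: S_5 = 7.82 + 3.64*5 = 26.02
The first 6 terms are: [7.82, 11.46, 15.1, 18.74, 22.38, 26.02]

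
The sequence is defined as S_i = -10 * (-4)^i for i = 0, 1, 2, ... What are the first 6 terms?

This is a geometric sequence.
i=0: S_0 = -10 * (-4)^0 = -10
i=1: S_1 = -10 * (-4)^1 = 40
i=2: S_2 = -10 * (-4)^2 = -160
i=3: S_3 = -10 * (-4)^3 = 640
i=4: S_4 = -10 * (-4)^4 = -2560
i=5: S_5 = -10 * (-4)^5 = 10240
The first 6 terms are: [-10, 40, -160, 640, -2560, 10240]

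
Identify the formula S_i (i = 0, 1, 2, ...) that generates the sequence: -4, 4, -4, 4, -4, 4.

Check ratios: 4 / -4 = -1.0
Common ratio r = -1.
First term a = -4.
Formula: S_i = -4 * (-1)^i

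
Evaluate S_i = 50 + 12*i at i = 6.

S_6 = 50 + 12*6 = 50 + 72 = 122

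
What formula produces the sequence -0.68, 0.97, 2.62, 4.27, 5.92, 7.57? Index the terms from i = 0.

Check differences: 0.97 - -0.68 = 1.65
2.62 - 0.97 = 1.65
Common difference d = 1.65.
First term a = -0.68.
Formula: S_i = -0.68 + 1.65*i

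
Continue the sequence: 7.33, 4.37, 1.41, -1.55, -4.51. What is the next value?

Differences: 4.37 - 7.33 = -2.96
This is an arithmetic sequence with common difference d = -2.96.
Next term = -4.51 + -2.96 = -7.47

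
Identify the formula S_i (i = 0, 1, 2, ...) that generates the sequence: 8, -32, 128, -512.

Check ratios: -32 / 8 = -4.0
Common ratio r = -4.
First term a = 8.
Formula: S_i = 8 * (-4)^i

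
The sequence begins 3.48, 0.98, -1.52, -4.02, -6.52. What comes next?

Differences: 0.98 - 3.48 = -2.5
This is an arithmetic sequence with common difference d = -2.5.
Next term = -6.52 + -2.5 = -9.02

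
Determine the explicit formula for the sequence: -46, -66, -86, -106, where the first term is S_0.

Check differences: -66 - -46 = -20
-86 - -66 = -20
Common difference d = -20.
First term a = -46.
Formula: S_i = -46 - 20*i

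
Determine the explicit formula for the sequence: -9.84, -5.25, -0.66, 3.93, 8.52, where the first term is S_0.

Check differences: -5.25 - -9.84 = 4.59
-0.66 - -5.25 = 4.59
Common difference d = 4.59.
First term a = -9.84.
Formula: S_i = -9.84 + 4.59*i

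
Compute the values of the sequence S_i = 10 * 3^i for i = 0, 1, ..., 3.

This is a geometric sequence.
i=0: S_0 = 10 * 3^0 = 10
i=1: S_1 = 10 * 3^1 = 30
i=2: S_2 = 10 * 3^2 = 90
i=3: S_3 = 10 * 3^3 = 270
The first 4 terms are: [10, 30, 90, 270]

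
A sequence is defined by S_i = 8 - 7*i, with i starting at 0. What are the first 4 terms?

This is an arithmetic sequence.
i=0: S_0 = 8 + -7*0 = 8
i=1: S_1 = 8 + -7*1 = 1
i=2: S_2 = 8 + -7*2 = -6
i=3: S_3 = 8 + -7*3 = -13
The first 4 terms are: [8, 1, -6, -13]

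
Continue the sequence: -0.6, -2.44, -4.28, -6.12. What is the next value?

Differences: -2.44 - -0.6 = -1.84
This is an arithmetic sequence with common difference d = -1.84.
Next term = -6.12 + -1.84 = -7.96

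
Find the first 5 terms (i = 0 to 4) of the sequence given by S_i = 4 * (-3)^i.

This is a geometric sequence.
i=0: S_0 = 4 * (-3)^0 = 4
i=1: S_1 = 4 * (-3)^1 = -12
i=2: S_2 = 4 * (-3)^2 = 36
i=3: S_3 = 4 * (-3)^3 = -108
i=4: S_4 = 4 * (-3)^4 = 324
The first 5 terms are: [4, -12, 36, -108, 324]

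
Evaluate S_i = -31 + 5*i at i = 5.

S_5 = -31 + 5*5 = -31 + 25 = -6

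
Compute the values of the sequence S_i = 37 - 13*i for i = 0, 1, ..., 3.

This is an arithmetic sequence.
i=0: S_0 = 37 + -13*0 = 37
i=1: S_1 = 37 + -13*1 = 24
i=2: S_2 = 37 + -13*2 = 11
i=3: S_3 = 37 + -13*3 = -2
The first 4 terms are: [37, 24, 11, -2]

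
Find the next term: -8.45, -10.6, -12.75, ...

Differences: -10.6 - -8.45 = -2.15
This is an arithmetic sequence with common difference d = -2.15.
Next term = -12.75 + -2.15 = -14.9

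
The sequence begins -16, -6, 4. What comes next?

Differences: -6 - -16 = 10
This is an arithmetic sequence with common difference d = 10.
Next term = 4 + 10 = 14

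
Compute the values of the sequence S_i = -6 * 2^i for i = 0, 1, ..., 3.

This is a geometric sequence.
i=0: S_0 = -6 * 2^0 = -6
i=1: S_1 = -6 * 2^1 = -12
i=2: S_2 = -6 * 2^2 = -24
i=3: S_3 = -6 * 2^3 = -48
The first 4 terms are: [-6, -12, -24, -48]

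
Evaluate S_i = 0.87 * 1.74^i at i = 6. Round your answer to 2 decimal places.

S_6 = 0.87 * 1.74^6 ≈ 0.87 * 27.7521 ≈ 24.14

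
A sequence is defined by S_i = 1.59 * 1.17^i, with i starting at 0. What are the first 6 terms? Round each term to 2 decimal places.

This is a geometric sequence.
i=0: S_0 = 1.59 * 1.17^0 = 1.59
i=1: S_1 = 1.59 * 1.17^1 ≈ 1.86
i=2: S_2 = 1.59 * 1.17^2 ≈ 2.18
i=3: S_3 = 1.59 * 1.17^3 ≈ 2.55
i=4: S_4 = 1.59 * 1.17^4 ≈ 2.98
i=5: S_5 = 1.59 * 1.17^5 ≈ 3.49
The first 6 terms are: [1.59, 1.86, 2.18, 2.55, 2.98, 3.49]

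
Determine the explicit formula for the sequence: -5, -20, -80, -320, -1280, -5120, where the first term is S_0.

Check ratios: -20 / -5 = 4.0
Common ratio r = 4.
First term a = -5.
Formula: S_i = -5 * 4^i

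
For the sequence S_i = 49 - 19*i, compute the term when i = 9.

S_9 = 49 + -19*9 = 49 + -171 = -122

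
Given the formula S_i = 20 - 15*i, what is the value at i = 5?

S_5 = 20 + -15*5 = 20 + -75 = -55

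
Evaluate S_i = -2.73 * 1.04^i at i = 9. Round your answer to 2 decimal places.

S_9 = -2.73 * 1.04^9 ≈ -2.73 * 1.4233 ≈ -3.89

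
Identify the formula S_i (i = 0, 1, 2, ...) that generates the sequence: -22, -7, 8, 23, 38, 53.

Check differences: -7 - -22 = 15
8 - -7 = 15
Common difference d = 15.
First term a = -22.
Formula: S_i = -22 + 15*i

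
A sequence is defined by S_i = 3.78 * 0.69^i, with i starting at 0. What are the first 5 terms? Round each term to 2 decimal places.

This is a geometric sequence.
i=0: S_0 = 3.78 * 0.69^0 = 3.78
i=1: S_1 = 3.78 * 0.69^1 ≈ 2.61
i=2: S_2 = 3.78 * 0.69^2 ≈ 1.8
i=3: S_3 = 3.78 * 0.69^3 ≈ 1.24
i=4: S_4 = 3.78 * 0.69^4 ≈ 0.86
The first 5 terms are: [3.78, 2.61, 1.8, 1.24, 0.86]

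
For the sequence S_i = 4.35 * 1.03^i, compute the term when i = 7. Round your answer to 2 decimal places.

S_7 = 4.35 * 1.03^7 ≈ 4.35 * 1.2299 ≈ 5.35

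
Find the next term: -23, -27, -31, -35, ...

Differences: -27 - -23 = -4
This is an arithmetic sequence with common difference d = -4.
Next term = -35 + -4 = -39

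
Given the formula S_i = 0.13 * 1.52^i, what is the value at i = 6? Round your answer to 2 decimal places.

S_6 = 0.13 * 1.52^6 ≈ 0.13 * 12.3328 ≈ 1.6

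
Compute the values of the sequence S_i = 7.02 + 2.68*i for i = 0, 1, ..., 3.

This is an arithmetic sequence.
i=0: S_0 = 7.02 + 2.68*0 = 7.02
i=1: S_1 = 7.02 + 2.68*1 = 9.7
i=2: S_2 = 7.02 + 2.68*2 = 12.38
i=3: S_3 = 7.02 + 2.68*3 = 15.06
The first 4 terms are: [7.02, 9.7, 12.38, 15.06]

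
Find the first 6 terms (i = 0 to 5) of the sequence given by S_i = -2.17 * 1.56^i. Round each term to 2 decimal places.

This is a geometric sequence.
i=0: S_0 = -2.17 * 1.56^0 = -2.17
i=1: S_1 = -2.17 * 1.56^1 ≈ -3.39
i=2: S_2 = -2.17 * 1.56^2 ≈ -5.28
i=3: S_3 = -2.17 * 1.56^3 ≈ -8.24
i=4: S_4 = -2.17 * 1.56^4 ≈ -12.85
i=5: S_5 = -2.17 * 1.56^5 ≈ -20.05
The first 6 terms are: [-2.17, -3.39, -5.28, -8.24, -12.85, -20.05]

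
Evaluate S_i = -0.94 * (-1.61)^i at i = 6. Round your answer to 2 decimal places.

S_6 = -0.94 * (-1.61)^6 ≈ -0.94 * 17.4163 ≈ -16.37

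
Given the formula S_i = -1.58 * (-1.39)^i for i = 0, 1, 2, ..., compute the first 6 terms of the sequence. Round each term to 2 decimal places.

This is a geometric sequence.
i=0: S_0 = -1.58 * (-1.39)^0 = -1.58
i=1: S_1 = -1.58 * (-1.39)^1 ≈ 2.2
i=2: S_2 = -1.58 * (-1.39)^2 ≈ -3.05
i=3: S_3 = -1.58 * (-1.39)^3 ≈ 4.24
i=4: S_4 = -1.58 * (-1.39)^4 ≈ -5.9
i=5: S_5 = -1.58 * (-1.39)^5 ≈ 8.2
The first 6 terms are: [-1.58, 2.2, -3.05, 4.24, -5.9, 8.2]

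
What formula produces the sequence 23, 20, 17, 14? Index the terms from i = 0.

Check differences: 20 - 23 = -3
17 - 20 = -3
Common difference d = -3.
First term a = 23.
Formula: S_i = 23 - 3*i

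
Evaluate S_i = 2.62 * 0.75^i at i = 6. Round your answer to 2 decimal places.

S_6 = 2.62 * 0.75^6 ≈ 2.62 * 0.178 ≈ 0.47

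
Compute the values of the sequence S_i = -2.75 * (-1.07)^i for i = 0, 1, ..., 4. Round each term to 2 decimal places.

This is a geometric sequence.
i=0: S_0 = -2.75 * (-1.07)^0 = -2.75
i=1: S_1 = -2.75 * (-1.07)^1 ≈ 2.94
i=2: S_2 = -2.75 * (-1.07)^2 ≈ -3.15
i=3: S_3 = -2.75 * (-1.07)^3 ≈ 3.37
i=4: S_4 = -2.75 * (-1.07)^4 ≈ -3.6
The first 5 terms are: [-2.75, 2.94, -3.15, 3.37, -3.6]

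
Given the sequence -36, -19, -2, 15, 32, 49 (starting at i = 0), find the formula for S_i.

Check differences: -19 - -36 = 17
-2 - -19 = 17
Common difference d = 17.
First term a = -36.
Formula: S_i = -36 + 17*i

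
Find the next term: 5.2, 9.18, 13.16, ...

Differences: 9.18 - 5.2 = 3.98
This is an arithmetic sequence with common difference d = 3.98.
Next term = 13.16 + 3.98 = 17.14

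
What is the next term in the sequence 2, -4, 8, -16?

Ratios: -4 / 2 = -2.0
This is a geometric sequence with common ratio r = -2.
Next term = -16 * -2 = 32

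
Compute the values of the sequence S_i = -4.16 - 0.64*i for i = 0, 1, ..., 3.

This is an arithmetic sequence.
i=0: S_0 = -4.16 + -0.64*0 = -4.16
i=1: S_1 = -4.16 + -0.64*1 = -4.8
i=2: S_2 = -4.16 + -0.64*2 = -5.44
i=3: S_3 = -4.16 + -0.64*3 = -6.08
The first 4 terms are: [-4.16, -4.8, -5.44, -6.08]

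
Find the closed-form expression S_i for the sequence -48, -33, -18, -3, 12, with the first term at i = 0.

Check differences: -33 - -48 = 15
-18 - -33 = 15
Common difference d = 15.
First term a = -48.
Formula: S_i = -48 + 15*i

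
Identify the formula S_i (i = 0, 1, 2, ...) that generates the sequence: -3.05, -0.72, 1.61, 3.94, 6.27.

Check differences: -0.72 - -3.05 = 2.33
1.61 - -0.72 = 2.33
Common difference d = 2.33.
First term a = -3.05.
Formula: S_i = -3.05 + 2.33*i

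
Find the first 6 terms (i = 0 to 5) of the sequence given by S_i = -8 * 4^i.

This is a geometric sequence.
i=0: S_0 = -8 * 4^0 = -8
i=1: S_1 = -8 * 4^1 = -32
i=2: S_2 = -8 * 4^2 = -128
i=3: S_3 = -8 * 4^3 = -512
i=4: S_4 = -8 * 4^4 = -2048
i=5: S_5 = -8 * 4^5 = -8192
The first 6 terms are: [-8, -32, -128, -512, -2048, -8192]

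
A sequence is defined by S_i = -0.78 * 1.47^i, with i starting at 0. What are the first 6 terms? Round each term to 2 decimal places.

This is a geometric sequence.
i=0: S_0 = -0.78 * 1.47^0 = -0.78
i=1: S_1 = -0.78 * 1.47^1 ≈ -1.15
i=2: S_2 = -0.78 * 1.47^2 ≈ -1.69
i=3: S_3 = -0.78 * 1.47^3 ≈ -2.48
i=4: S_4 = -0.78 * 1.47^4 ≈ -3.64
i=5: S_5 = -0.78 * 1.47^5 ≈ -5.35
The first 6 terms are: [-0.78, -1.15, -1.69, -2.48, -3.64, -5.35]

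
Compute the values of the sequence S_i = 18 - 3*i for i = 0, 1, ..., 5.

This is an arithmetic sequence.
i=0: S_0 = 18 + -3*0 = 18
i=1: S_1 = 18 + -3*1 = 15
i=2: S_2 = 18 + -3*2 = 12
i=3: S_3 = 18 + -3*3 = 9
i=4: S_4 = 18 + -3*4 = 6
i=5: S_5 = 18 + -3*5 = 3
The first 6 terms are: [18, 15, 12, 9, 6, 3]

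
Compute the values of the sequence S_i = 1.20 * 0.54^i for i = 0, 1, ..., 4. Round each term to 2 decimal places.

This is a geometric sequence.
i=0: S_0 = 1.2 * 0.54^0 = 1.2
i=1: S_1 = 1.2 * 0.54^1 ≈ 0.65
i=2: S_2 = 1.2 * 0.54^2 ≈ 0.35
i=3: S_3 = 1.2 * 0.54^3 ≈ 0.19
i=4: S_4 = 1.2 * 0.54^4 ≈ 0.1
The first 5 terms are: [1.2, 0.65, 0.35, 0.19, 0.1]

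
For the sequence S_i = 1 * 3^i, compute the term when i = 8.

S_8 = 1 * 3^8 = 1 * 6561 = 6561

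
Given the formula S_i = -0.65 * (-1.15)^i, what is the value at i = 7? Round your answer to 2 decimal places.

S_7 = -0.65 * (-1.15)^7 ≈ -0.65 * -2.66 ≈ 1.73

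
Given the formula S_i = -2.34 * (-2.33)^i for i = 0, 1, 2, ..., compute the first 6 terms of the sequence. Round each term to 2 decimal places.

This is a geometric sequence.
i=0: S_0 = -2.34 * (-2.33)^0 = -2.34
i=1: S_1 = -2.34 * (-2.33)^1 ≈ 5.45
i=2: S_2 = -2.34 * (-2.33)^2 ≈ -12.7
i=3: S_3 = -2.34 * (-2.33)^3 ≈ 29.6
i=4: S_4 = -2.34 * (-2.33)^4 ≈ -68.97
i=5: S_5 = -2.34 * (-2.33)^5 ≈ 160.69
The first 6 terms are: [-2.34, 5.45, -12.7, 29.6, -68.97, 160.69]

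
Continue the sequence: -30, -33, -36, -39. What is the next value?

Differences: -33 - -30 = -3
This is an arithmetic sequence with common difference d = -3.
Next term = -39 + -3 = -42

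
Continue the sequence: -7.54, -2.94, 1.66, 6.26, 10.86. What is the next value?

Differences: -2.94 - -7.54 = 4.6
This is an arithmetic sequence with common difference d = 4.6.
Next term = 10.86 + 4.6 = 15.46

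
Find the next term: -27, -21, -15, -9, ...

Differences: -21 - -27 = 6
This is an arithmetic sequence with common difference d = 6.
Next term = -9 + 6 = -3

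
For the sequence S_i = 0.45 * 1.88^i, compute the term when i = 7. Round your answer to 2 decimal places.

S_7 = 0.45 * 1.88^7 ≈ 0.45 * 83.0051 ≈ 37.35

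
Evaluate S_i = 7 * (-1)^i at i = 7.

S_7 = 7 * (-1)^7 = 7 * -1 = -7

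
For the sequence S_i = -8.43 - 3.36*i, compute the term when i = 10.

S_10 = -8.43 + -3.36*10 = -8.43 + -33.6 = -42.03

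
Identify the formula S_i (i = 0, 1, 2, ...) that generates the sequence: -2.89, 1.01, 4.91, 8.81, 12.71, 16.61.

Check differences: 1.01 - -2.89 = 3.9
4.91 - 1.01 = 3.9
Common difference d = 3.9.
First term a = -2.89.
Formula: S_i = -2.89 + 3.90*i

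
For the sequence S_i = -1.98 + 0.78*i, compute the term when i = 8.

S_8 = -1.98 + 0.78*8 = -1.98 + 6.24 = 4.26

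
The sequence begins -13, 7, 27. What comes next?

Differences: 7 - -13 = 20
This is an arithmetic sequence with common difference d = 20.
Next term = 27 + 20 = 47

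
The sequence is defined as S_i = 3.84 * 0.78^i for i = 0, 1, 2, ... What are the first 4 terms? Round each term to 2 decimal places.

This is a geometric sequence.
i=0: S_0 = 3.84 * 0.78^0 = 3.84
i=1: S_1 = 3.84 * 0.78^1 ≈ 3.0
i=2: S_2 = 3.84 * 0.78^2 ≈ 2.34
i=3: S_3 = 3.84 * 0.78^3 ≈ 1.82
The first 4 terms are: [3.84, 3.0, 2.34, 1.82]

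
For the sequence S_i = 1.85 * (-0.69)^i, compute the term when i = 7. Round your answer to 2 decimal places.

S_7 = 1.85 * (-0.69)^7 ≈ 1.85 * -0.0745 ≈ -0.14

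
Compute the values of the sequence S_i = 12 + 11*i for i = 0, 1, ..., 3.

This is an arithmetic sequence.
i=0: S_0 = 12 + 11*0 = 12
i=1: S_1 = 12 + 11*1 = 23
i=2: S_2 = 12 + 11*2 = 34
i=3: S_3 = 12 + 11*3 = 45
The first 4 terms are: [12, 23, 34, 45]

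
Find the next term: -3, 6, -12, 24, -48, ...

Ratios: 6 / -3 = -2.0
This is a geometric sequence with common ratio r = -2.
Next term = -48 * -2 = 96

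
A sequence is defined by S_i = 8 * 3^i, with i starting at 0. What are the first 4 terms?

This is a geometric sequence.
i=0: S_0 = 8 * 3^0 = 8
i=1: S_1 = 8 * 3^1 = 24
i=2: S_2 = 8 * 3^2 = 72
i=3: S_3 = 8 * 3^3 = 216
The first 4 terms are: [8, 24, 72, 216]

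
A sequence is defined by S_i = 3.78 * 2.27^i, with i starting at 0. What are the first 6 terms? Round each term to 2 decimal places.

This is a geometric sequence.
i=0: S_0 = 3.78 * 2.27^0 = 3.78
i=1: S_1 = 3.78 * 2.27^1 ≈ 8.58
i=2: S_2 = 3.78 * 2.27^2 ≈ 19.48
i=3: S_3 = 3.78 * 2.27^3 ≈ 44.21
i=4: S_4 = 3.78 * 2.27^4 ≈ 100.37
i=5: S_5 = 3.78 * 2.27^5 ≈ 227.84
The first 6 terms are: [3.78, 8.58, 19.48, 44.21, 100.37, 227.84]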